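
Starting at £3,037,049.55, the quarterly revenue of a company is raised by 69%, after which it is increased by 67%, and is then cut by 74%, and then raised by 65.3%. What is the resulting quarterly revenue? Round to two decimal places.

After the 69% increase: £3,037,049.55 × 1.69 = £5132613.7395.
After the 67% increase: £5132613.7395 × 1.67 = £8571464.944965.
74% decrease: £8571464.944965 × 0.26 = £2228580.8856909.
After the 65.3% increase: £2228580.8856909 × 1.653 = £3683844.2040470577 ≈ £3,683,844.20.

£3,683,844.20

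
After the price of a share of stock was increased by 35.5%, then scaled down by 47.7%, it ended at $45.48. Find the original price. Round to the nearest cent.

Undoing the 47.7% decrease: $45.48 ÷ 0.523 ≈ $86.959847.
Undoing the 35.5% increase: $86.959847 ÷ 1.355 ≈ $64.18.

$64.18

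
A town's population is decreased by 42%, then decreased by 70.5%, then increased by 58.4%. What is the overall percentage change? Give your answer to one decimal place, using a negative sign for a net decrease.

A 42% decrease multiplies by 0.58.
Then a 70.5% decrease: 0.58 × 0.295 = 0.1711.
Then a 58.4% increase: 0.1711 × 1.584 = 0.2710224.
Overall factor 0.2710224, i.e. -72.9%.

-72.9%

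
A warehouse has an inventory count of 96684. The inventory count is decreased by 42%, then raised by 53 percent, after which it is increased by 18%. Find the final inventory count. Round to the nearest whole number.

101241

After the 42% decrease: 96684 × 0.58 = 56076.72.
Apply the 53% increase: 56076.72 × 1.53 = 85797.3816.
Apply the 18% increase: 85797.3816 × 1.18 = 101240.910288 ≈ 101241.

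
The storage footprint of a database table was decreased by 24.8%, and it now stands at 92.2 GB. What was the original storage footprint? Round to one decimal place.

122.6 GB

The overall multiplier applied was 0.752.
So the original storage footprint was 92.2 ÷ 0.752 ≈ 122.6 GB.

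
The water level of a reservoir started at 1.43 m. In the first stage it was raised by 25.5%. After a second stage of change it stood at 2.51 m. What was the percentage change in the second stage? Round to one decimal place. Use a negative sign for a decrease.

39.9%

After the first stage: 1.43 × 1.255 = 1.79465.
Second-stage multiplier: 2.51 ÷ 1.79465 ≈ 1.3986.
That is a change of 39.9%.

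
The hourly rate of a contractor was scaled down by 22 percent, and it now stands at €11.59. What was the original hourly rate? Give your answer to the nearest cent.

€14.86

The overall multiplier applied was 0.78.
So the original hourly rate was €11.59 ÷ 0.78 ≈ €14.86.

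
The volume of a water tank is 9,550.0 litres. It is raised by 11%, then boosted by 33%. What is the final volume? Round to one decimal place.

Each change multiplies by a factor: 1.11 × 1.33 = 1.4763.
9,550.0 × 1.4763 = 14098.665 ≈ 14,098.7.

14,098.7 litres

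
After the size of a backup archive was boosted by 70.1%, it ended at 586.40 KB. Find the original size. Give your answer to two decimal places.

344.74 KB

The overall multiplier applied was 1.701.
So the original size was 586.40 ÷ 1.701 ≈ 344.74 KB.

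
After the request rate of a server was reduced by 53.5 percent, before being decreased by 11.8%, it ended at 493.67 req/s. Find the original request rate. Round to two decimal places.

1,203.69 req/s

Undoing the 11.8% decrease: 493.67 ÷ 0.882 ≈ 559.716553.
Undoing the 53.5% decrease: 559.716553 ÷ 0.465 ≈ 1,203.69 req/s.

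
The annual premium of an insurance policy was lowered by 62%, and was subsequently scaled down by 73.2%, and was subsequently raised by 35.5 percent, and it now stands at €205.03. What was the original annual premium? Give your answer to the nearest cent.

€1,485.80

Undoing the 35.5% increase: €205.03 ÷ 1.355 ≈ €151.313653.
Undoing the 73.2% decrease: €151.313653 ÷ 0.268 ≈ €564.603183.
Undoing the 62% decrease: €564.603183 ÷ 0.38 ≈ €1,485.80.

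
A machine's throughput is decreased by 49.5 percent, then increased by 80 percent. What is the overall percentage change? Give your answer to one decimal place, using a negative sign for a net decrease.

-9.1%

The combined multiplier is 0.505 × 1.8 = 0.909.
That corresponds to a decrease of 9.1%.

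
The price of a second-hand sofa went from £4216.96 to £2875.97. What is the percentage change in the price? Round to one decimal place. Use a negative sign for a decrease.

-31.8%

Change: £2875.97 − £4216.96 = -£1340.99.
Relative to the original: -£1340.99 ÷ £4216.96 ≈ -31.8%.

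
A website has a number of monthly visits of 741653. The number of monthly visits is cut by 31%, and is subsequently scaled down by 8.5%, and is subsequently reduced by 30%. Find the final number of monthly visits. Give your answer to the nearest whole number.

31% decrease: 741653 × 0.69 = 511740.57.
After the 8.5% decrease: 511740.57 × 0.915 = 468242.62155.
Apply the 30% decrease: 468242.62155 × 0.7 = 327769.835085 ≈ 327770.

327770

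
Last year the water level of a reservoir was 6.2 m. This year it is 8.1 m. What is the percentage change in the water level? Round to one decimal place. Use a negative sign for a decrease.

Change: 8.1 − 6.2 = 1.9.
Relative to the original: 1.9 ÷ 6.2 ≈ 30.6%.

30.6%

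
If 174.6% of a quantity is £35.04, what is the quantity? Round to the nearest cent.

£20.07

£35.04 ÷ 1.746 ≈ £20.07.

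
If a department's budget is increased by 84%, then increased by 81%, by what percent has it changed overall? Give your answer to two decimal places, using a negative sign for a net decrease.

An 84% increase multiplies by 1.84.
Then an 81% increase: 1.84 × 1.81 = 3.3304.
Overall factor 3.3304, i.e. 233.04%.

233.04%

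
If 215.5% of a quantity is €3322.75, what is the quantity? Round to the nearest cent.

€3322.75 ÷ 2.155 ≈ €1541.88.

€1541.88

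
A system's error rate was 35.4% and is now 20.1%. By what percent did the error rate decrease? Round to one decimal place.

43.2%

The change is 20.1 − 35.4 = -15.3 percentage points.
Relative to the original 35.4%, that is -15.3 ÷ 35.4 ≈ -43.2%.
So the error rate fell by 43.2%.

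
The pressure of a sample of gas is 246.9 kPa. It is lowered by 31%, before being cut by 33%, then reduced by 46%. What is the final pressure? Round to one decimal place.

61.6 kPa

After the 31% decrease: 246.9 × 0.69 = 170.361.
33% decrease: 170.361 × 0.67 = 114.14187.
46% decrease: 114.14187 × 0.54 = 61.6366098 ≈ 61.6.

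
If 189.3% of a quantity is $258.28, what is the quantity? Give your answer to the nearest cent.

$258.28 ÷ 1.893 ≈ $136.44.

$136.44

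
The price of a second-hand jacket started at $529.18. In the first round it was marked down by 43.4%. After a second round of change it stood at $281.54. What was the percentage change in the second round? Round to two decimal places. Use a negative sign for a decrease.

-6.00%

After the first round: $529.18 × 0.566 = $299.51588.
Second-round multiplier: $281.54 ÷ $299.51588 ≈ 0.939984.
That is a change of -6.00%.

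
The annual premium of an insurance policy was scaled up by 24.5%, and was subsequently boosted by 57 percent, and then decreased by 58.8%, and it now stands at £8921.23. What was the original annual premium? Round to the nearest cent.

£11077.93

Undoing the 58.8% decrease: £8921.23 ÷ 0.412 ≈ £21653.470874.
Undoing the 57% increase: £21653.470874 ÷ 1.57 ≈ £13792.019665.
Undoing the 24.5% increase: £13792.019665 ÷ 1.245 ≈ £11077.93.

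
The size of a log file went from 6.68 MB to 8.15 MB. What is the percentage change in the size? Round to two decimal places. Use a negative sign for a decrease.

22.01%

Change: 8.15 − 6.68 = 1.47.
Relative to the original: 1.47 ÷ 6.68 ≈ 22.01%.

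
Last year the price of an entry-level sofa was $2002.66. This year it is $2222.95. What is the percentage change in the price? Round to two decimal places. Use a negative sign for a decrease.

Change: $2222.95 − $2002.66 = $220.29.
Relative to the original: $220.29 ÷ $2002.66 ≈ 11.00%.

11.00%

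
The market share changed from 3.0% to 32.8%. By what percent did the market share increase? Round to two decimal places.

993.33%

The change is 32.8 − 3.0 = 29.8 percentage points.
Relative to the original 3.0%, that is 29.8 ÷ 3.0 ≈ 993.33%.
So the market share rose by 993.33%.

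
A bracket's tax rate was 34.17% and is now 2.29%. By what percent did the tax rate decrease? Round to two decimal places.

The change is 2.29 − 34.17 = -31.88 percentage points.
Relative to the original 34.17%, that is -31.88 ÷ 34.17 ≈ -93.30%.
So the tax rate fell by 93.30%.

93.30%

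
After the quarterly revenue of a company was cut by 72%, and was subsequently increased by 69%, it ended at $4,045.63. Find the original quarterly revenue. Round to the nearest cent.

$8,549.51

The overall multiplier applied was 0.28 × 1.69 = 0.4732.
So the original quarterly revenue was $4,045.63 ÷ 0.4732 ≈ $8,549.51.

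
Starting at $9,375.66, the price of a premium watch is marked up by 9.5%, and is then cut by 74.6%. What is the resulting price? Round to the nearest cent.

Each change multiplies by a factor: 1.095 × 0.254 = 0.27813.
$9,375.66 × 0.27813 = $2607.6523158 ≈ $2,607.65.

$2,607.65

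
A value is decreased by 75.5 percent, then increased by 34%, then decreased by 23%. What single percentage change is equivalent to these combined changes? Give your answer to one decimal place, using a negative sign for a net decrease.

-74.7%

A 75.5% decrease multiplies by 0.245.
Then a 34% increase: 0.245 × 1.34 = 0.3283.
Then a 23% decrease: 0.3283 × 0.77 = 0.252791.
Overall factor 0.252791, i.e. -74.7%.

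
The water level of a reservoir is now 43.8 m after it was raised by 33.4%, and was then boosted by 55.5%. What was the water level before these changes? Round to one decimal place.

The overall multiplier applied was 1.334 × 1.555 = 2.07437.
So the original water level was 43.8 ÷ 2.07437 ≈ 21.1 m.

21.1 m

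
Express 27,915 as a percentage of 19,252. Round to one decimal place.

27,915 ÷ 19,252 ≈ 145.0%.

145.0%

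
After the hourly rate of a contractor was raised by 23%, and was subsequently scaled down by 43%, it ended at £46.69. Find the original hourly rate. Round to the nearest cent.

£66.60

Undoing the 43% decrease: £46.69 ÷ 0.57 ≈ £81.912281.
Undoing the 23% increase: £81.912281 ÷ 1.23 ≈ £66.60.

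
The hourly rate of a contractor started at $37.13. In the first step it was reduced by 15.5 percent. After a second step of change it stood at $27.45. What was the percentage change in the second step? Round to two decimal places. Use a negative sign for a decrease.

After the first step: $37.13 × 0.845 = $31.37485.
Second-step multiplier: $27.45 ÷ $31.37485 ≈ 0.874905.
That is a change of -12.51%.

-12.51%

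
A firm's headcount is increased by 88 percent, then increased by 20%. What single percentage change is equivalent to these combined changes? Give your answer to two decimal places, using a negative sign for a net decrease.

An 88% increase multiplies by 1.88.
Then a 20% increase: 1.88 × 1.2 = 2.256.
Overall factor 2.256, i.e. 125.60%.

125.60%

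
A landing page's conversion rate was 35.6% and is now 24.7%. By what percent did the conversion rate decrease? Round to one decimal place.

30.6%

The change is 24.7 − 35.6 = -10.9 percentage points.
Relative to the original 35.6%, that is -10.9 ÷ 35.6 ≈ -30.6%.
So the conversion rate fell by 30.6%.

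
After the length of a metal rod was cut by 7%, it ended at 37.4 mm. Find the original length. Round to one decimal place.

The overall multiplier applied was 0.93.
So the original length was 37.4 ÷ 0.93 ≈ 40.2 mm.

40.2 mm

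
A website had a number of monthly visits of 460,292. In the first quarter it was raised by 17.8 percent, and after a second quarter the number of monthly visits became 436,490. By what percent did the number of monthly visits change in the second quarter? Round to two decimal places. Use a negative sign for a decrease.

-19.50%

After the first quarter: 460,292 × 1.178 = 542223.976.
Second-quarter multiplier: 436,490 ÷ 542223.976 ≈ 0.804999.
That is a change of -19.50%.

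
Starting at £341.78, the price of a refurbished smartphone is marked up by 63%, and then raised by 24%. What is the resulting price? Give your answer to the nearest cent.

£690.81

Each change multiplies by a factor: 1.63 × 1.24 = 2.0212.
£341.78 × 2.0212 = £690.805736 ≈ £690.81.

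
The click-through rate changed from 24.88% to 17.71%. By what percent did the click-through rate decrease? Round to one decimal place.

28.8%

The change is 17.71 − 24.88 = -7.17 percentage points.
Relative to the original 24.88%, that is -7.17 ÷ 24.88 ≈ -28.8%.
So the click-through rate fell by 28.8%.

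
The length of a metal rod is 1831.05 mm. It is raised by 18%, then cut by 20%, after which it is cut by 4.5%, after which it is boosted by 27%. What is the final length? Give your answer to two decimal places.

Each change multiplies by a factor: 1.18 × 0.8 × 0.955 × 1.27 = 1.1449304.
1831.05 × 1.1449304 = 2096.42480892 ≈ 2096.42.

2096.42 mm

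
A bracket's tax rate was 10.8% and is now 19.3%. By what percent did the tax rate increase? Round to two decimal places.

78.70%

The change is 19.3 − 10.8 = 8.5 percentage points.
Relative to the original 10.8%, that is 8.5 ÷ 10.8 ≈ 78.70%.
So the tax rate rose by 78.70%.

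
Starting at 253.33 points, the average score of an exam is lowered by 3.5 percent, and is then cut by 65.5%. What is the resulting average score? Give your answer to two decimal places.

84.34 points

After the 3.5% decrease: 253.33 × 0.965 = 244.46345.
65.5% decrease: 244.46345 × 0.345 = 84.33989025 ≈ 84.34.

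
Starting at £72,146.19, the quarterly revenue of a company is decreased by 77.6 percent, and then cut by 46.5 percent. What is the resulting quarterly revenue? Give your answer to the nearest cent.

Apply the 77.6% decrease: £72,146.19 × 0.224 = £16160.74656.
46.5% decrease: £16160.74656 × 0.535 = £8645.9994096 ≈ £8,646.00.

£8,646.00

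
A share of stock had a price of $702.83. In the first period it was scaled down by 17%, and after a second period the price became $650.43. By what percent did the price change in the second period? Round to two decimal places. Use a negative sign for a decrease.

After the first period: $702.83 × 0.83 = $583.3489.
Second-period multiplier: $650.43 ÷ $583.3489 ≈ 1.114993.
That is a change of 11.50%.

11.50%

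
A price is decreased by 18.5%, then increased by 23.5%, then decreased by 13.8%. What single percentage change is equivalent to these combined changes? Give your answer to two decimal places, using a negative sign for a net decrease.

An 18.5% decrease multiplies by 0.815.
Then a 23.5% increase: 0.815 × 1.235 = 1.006525.
Then a 13.8% decrease: 1.006525 × 0.862 = 0.86762455.
Overall factor 0.86762455, i.e. -13.24%.

-13.24%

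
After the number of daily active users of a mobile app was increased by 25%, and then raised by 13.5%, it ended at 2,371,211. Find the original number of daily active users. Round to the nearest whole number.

1,671,338

Undoing the 13.5% increase: 2,371,211 ÷ 1.135 ≈ 2089172.687225.
Undoing the 25% increase: 2089172.687225 ÷ 1.25 ≈ 1,671,338.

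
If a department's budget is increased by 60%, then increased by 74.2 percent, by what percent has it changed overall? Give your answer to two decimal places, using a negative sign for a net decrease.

178.72%

The combined multiplier is 1.6 × 1.742 = 2.7872.
That corresponds to an increase of 178.72%.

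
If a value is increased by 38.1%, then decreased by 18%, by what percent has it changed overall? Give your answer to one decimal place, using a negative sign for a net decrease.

A 38.1% increase multiplies by 1.381.
Then an 18% decrease: 1.381 × 0.82 = 1.13242.
Overall factor 1.13242, i.e. 13.2%.

13.2%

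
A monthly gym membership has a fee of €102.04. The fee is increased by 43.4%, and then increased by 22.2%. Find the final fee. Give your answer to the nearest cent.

€178.81

43.4% increase: €102.04 × 1.434 = €146.32536.
Apply the 22.2% increase: €146.32536 × 1.222 = €178.80958992 ≈ €178.81.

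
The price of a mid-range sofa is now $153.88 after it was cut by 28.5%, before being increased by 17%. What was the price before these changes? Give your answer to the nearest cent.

The overall multiplier applied was 0.715 × 1.17 = 0.83655.
So the original price was $153.88 ÷ 0.83655 ≈ $183.95.

$183.95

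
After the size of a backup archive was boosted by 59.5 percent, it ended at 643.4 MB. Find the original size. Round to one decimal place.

403.4 MB

The overall multiplier applied was 1.595.
So the original size was 643.4 ÷ 1.595 ≈ 403.4 MB.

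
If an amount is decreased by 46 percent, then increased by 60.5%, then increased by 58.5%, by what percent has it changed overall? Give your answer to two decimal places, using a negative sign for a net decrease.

The combined multiplier is 0.54 × 1.605 × 1.585 = 1.3737195.
That corresponds to an increase of 37.37%.

37.37%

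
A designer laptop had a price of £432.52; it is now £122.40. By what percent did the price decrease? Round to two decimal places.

Change: £122.40 − £432.52 = -£310.12.
Relative to the original: -£310.12 ÷ £432.52 ≈ -71.70%.
So the price decreased by 71.70%.

71.70%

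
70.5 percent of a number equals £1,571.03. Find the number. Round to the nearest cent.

£2,228.41

£1,571.03 ÷ 0.705 ≈ £2,228.41.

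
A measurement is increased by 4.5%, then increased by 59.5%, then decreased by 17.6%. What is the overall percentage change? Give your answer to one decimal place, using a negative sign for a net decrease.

A 4.5% increase multiplies by 1.045.
Then a 59.5% increase: 1.045 × 1.595 = 1.666775.
Then a 17.6% decrease: 1.666775 × 0.824 = 1.3734226.
Overall factor 1.3734226, i.e. 37.3%.

37.3%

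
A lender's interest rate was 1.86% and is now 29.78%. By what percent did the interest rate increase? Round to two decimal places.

The change is 29.78 − 1.86 = 27.92 percentage points.
Relative to the original 1.86%, that is 27.92 ÷ 1.86 ≈ 1501.08%.
So the interest rate rose by 1501.08%.

1501.08%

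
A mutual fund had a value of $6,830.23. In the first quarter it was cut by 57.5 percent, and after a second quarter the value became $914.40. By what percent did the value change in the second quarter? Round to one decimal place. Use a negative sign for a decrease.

-68.5%

After the first quarter: $6,830.23 × 0.425 = $2902.84775.
Second-quarter multiplier: $914.40 ÷ $2902.84775 ≈ 0.315.
That is a change of -68.5%.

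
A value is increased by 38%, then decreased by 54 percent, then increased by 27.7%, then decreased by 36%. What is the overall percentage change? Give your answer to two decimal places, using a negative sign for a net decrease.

A 38% increase multiplies by 1.38.
Then a 54% decrease: 1.38 × 0.46 = 0.6348.
Then a 27.7% increase: 0.6348 × 1.277 = 0.8106396.
Then a 36% decrease: 0.8106396 × 0.64 = 0.518809344.
Overall factor 0.518809344, i.e. -48.12%.

-48.12%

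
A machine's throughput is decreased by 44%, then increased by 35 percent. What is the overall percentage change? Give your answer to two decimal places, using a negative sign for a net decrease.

-24.40%

A 44% decrease multiplies by 0.56.
Then a 35% increase: 0.56 × 1.35 = 0.756.
Overall factor 0.756, i.e. -24.40%.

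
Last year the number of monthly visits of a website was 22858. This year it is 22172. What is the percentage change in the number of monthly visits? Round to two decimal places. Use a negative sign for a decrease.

Change: 22172 − 22858 = -686.
Relative to the original: -686 ÷ 22858 ≈ -3.00%.

-3.00%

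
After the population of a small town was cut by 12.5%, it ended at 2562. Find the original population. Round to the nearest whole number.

2928

The overall multiplier applied was 0.875.
So the original population was 2562 ÷ 0.875 = 2928.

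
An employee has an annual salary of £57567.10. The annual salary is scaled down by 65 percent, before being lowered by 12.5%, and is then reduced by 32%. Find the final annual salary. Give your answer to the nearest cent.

£11988.35

65% decrease: £57567.10 × 0.35 = £20148.485.
After the 12.5% decrease: £20148.485 × 0.875 = £17629.924375.
After the 32% decrease: £17629.924375 × 0.68 = £11988.348575 ≈ £11988.35.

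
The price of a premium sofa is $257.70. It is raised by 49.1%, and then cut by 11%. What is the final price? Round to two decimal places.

After the 49.1% increase: $257.70 × 1.491 = $384.2307.
Apply the 11% decrease: $384.2307 × 0.89 = $341.965323 ≈ $341.97.

$341.97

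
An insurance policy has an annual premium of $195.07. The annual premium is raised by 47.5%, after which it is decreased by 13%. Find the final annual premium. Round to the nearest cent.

47.5% increase: $195.07 × 1.475 = $287.72825.
After the 13% decrease: $287.72825 × 0.87 = $250.3235775 ≈ $250.32.

$250.32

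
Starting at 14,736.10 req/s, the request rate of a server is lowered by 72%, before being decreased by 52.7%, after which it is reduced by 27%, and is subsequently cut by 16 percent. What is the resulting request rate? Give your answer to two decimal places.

1,196.75 req/s

After the 72% decrease: 14,736.10 × 0.28 = 4126.108.
52.7% decrease: 4126.108 × 0.473 = 1951.649084.
27% decrease: 1951.649084 × 0.73 = 1424.70383132.
After the 16% decrease: 1424.70383132 × 0.84 = 1196.7512183088 ≈ 1,196.75.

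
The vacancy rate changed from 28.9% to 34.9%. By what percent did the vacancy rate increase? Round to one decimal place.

20.8%

The change is 34.9 − 28.9 = 6.0 percentage points.
Relative to the original 28.9%, that is 6.0 ÷ 28.9 ≈ 20.8%.
So the vacancy rate rose by 20.8%.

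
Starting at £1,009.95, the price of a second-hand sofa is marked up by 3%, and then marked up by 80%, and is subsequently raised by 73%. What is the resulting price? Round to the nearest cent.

£3,239.33

Each change multiplies by a factor: 1.03 × 1.8 × 1.73 = 3.20742.
£1,009.95 × 3.20742 = £3239.333829 ≈ £3,239.33.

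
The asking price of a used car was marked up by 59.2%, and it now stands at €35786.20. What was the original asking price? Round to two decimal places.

The overall multiplier applied was 1.592.
So the original asking price was €35786.20 ÷ 1.592 ≈ €22478.77.

€22478.77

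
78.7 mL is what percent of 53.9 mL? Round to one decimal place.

78.7 mL ÷ 53.9 mL ≈ 146.0%.

146.0%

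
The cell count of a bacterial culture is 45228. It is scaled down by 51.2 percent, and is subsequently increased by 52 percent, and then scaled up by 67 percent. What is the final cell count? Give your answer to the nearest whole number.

56026

51.2% decrease: 45228 × 0.488 = 22071.264.
After the 52% increase: 22071.264 × 1.52 = 33548.32128.
After the 67% increase: 33548.32128 × 1.67 = 56025.6965376 ≈ 56026.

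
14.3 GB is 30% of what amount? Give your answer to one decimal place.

47.7 GB

14.3 GB ÷ 0.3 ≈ 47.7 GB.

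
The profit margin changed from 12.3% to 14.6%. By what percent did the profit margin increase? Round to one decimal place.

18.7%

The change is 14.6 − 12.3 = 2.3 percentage points.
Relative to the original 12.3%, that is 2.3 ÷ 12.3 ≈ 18.7%.
So the profit margin rose by 18.7%.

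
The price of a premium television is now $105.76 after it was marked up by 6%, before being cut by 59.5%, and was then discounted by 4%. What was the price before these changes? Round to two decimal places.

$256.62

The overall multiplier applied was 1.06 × 0.405 × 0.96 = 0.412128.
So the original price was $105.76 ÷ 0.412128 ≈ $256.62.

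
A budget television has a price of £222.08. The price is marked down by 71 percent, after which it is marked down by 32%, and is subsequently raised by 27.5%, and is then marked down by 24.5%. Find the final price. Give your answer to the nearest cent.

After the 71% decrease: £222.08 × 0.29 = £64.4032.
Apply the 32% decrease: £64.4032 × 0.68 = £43.794176.
27.5% increase: £43.794176 × 1.275 = £55.8375744.
Apply the 24.5% decrease: £55.8375744 × 0.755 = £42.157368672 ≈ £42.16.

£42.16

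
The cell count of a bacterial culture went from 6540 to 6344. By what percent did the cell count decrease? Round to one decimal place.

3.0%

Change: 6344 − 6540 = -196.
Relative to the original: -196 ÷ 6540 ≈ -3.0%.
So the cell count decreased by 3.0%.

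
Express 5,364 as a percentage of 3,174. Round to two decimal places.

169.00%

5,364 ÷ 3,174 ≈ 169.00%.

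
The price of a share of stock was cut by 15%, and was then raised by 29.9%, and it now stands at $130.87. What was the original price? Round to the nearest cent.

Undoing the 29.9% increase: $130.87 ÷ 1.299 ≈ $100.746728.
Undoing the 15% decrease: $100.746728 ÷ 0.85 ≈ $118.53.

$118.53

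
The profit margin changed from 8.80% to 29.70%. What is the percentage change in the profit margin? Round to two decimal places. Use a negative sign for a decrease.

The change is 29.70 − 8.80 = 20.90 percentage points.
Relative to the original 8.80%, that is 20.90 ÷ 8.80 = 237.50%.

237.50%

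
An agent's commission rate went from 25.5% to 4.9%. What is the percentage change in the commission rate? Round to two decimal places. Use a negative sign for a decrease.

-80.78%

The change is 4.9 − 25.5 = -20.6 percentage points.
Relative to the original 25.5%, that is -20.6 ÷ 25.5 ≈ -80.78%.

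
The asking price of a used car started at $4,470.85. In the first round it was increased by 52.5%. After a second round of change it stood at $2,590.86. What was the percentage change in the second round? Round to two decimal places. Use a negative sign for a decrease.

-62.00%

After the first round: $4,470.85 × 1.525 = $6818.04625.
Second-round multiplier: $2,590.86 ÷ $6818.04625 ≈ 0.38.
That is a change of -62.00%.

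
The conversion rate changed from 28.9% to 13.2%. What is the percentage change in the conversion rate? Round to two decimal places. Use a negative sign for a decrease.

-54.33%

The change is 13.2 − 28.9 = -15.7 percentage points.
Relative to the original 28.9%, that is -15.7 ÷ 28.9 ≈ -54.33%.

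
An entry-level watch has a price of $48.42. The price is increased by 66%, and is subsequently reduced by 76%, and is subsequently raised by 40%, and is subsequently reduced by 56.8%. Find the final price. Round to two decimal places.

$11.67

Apply the 66% increase: $48.42 × 1.66 = $80.3772.
After the 76% decrease: $80.3772 × 0.24 = $19.290528.
Apply the 40% increase: $19.290528 × 1.4 = $27.0067392.
56.8% decrease: $27.0067392 × 0.432 = $11.6669113344 ≈ $11.67.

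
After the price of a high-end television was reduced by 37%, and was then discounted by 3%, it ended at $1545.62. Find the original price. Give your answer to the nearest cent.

$2529.24

The overall multiplier applied was 0.63 × 0.97 = 0.6111.
So the original price was $1545.62 ÷ 0.6111 ≈ $2529.24.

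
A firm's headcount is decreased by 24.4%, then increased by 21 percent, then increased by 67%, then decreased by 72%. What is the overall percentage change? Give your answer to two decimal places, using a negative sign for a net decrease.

A 24.4% decrease multiplies by 0.756.
Then a 21% increase: 0.756 × 1.21 = 0.91476.
Then a 67% increase: 0.91476 × 1.67 = 1.5276492.
Then a 72% decrease: 1.5276492 × 0.28 = 0.427741776.
Overall factor 0.427741776, i.e. -57.23%.

-57.23%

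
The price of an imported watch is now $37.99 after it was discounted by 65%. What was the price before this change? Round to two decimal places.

$108.54

The overall multiplier applied was 0.35.
So the original price was $37.99 ÷ 0.35 ≈ $108.54.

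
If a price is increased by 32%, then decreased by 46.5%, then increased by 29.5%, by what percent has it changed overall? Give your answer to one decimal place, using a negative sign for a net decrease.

-8.5%

The combined multiplier is 1.32 × 0.535 × 1.295 = 0.914529.
That corresponds to a decrease of 8.5%.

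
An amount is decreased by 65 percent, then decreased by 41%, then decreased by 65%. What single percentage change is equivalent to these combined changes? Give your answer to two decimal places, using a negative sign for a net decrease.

The combined multiplier is 0.35 × 0.59 × 0.35 = 0.072275.
That corresponds to a decrease of 92.77%.

-92.77%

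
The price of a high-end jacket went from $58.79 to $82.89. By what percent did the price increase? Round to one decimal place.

41.0%

Change: $82.89 − $58.79 = $24.10.
Relative to the original: $24.10 ÷ $58.79 ≈ 41.0%.
So the price increased by 41.0%.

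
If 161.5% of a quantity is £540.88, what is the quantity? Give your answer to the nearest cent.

£334.91

£540.88 ÷ 1.615 ≈ £334.91.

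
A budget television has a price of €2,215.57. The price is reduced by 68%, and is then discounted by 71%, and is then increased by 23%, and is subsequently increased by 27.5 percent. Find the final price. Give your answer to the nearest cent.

€322.44

68% decrease: €2,215.57 × 0.32 = €708.9824.
71% decrease: €708.9824 × 0.29 = €205.604896.
Apply the 23% increase: €205.604896 × 1.23 = €252.89402208.
27.5% increase: €252.89402208 × 1.275 = €322.439878152 ≈ €322.44.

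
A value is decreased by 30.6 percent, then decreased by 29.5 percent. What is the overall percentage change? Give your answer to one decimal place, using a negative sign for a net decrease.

The combined multiplier is 0.694 × 0.705 = 0.48927.
That corresponds to a decrease of 51.1%.

-51.1%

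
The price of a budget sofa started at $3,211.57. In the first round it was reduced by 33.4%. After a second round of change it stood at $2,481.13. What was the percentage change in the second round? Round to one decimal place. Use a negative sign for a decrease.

After the first round: $3,211.57 × 0.666 = $2138.90562.
Second-round multiplier: $2,481.13 ÷ $2138.90562 ≈ 1.16.
That is a change of 16.0%.

16.0%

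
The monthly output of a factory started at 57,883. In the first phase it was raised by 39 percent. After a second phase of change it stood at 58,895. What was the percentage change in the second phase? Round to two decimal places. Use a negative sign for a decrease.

After the first phase: 57,883 × 1.39 = 80457.37.
Second-phase multiplier: 58,895 ÷ 80457.37 ≈ 0.732003.
That is a change of -26.80%.

-26.80%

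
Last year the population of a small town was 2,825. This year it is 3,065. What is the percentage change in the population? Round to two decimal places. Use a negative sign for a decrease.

8.50%

Change: 3,065 − 2,825 = 240.
Relative to the original: 240 ÷ 2,825 ≈ 8.50%.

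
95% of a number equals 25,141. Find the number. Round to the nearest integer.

26,464

25,141 ÷ 0.95 ≈ 26,464.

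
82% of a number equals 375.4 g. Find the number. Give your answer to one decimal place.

457.8 g

375.4 g ÷ 0.82 ≈ 457.8 g.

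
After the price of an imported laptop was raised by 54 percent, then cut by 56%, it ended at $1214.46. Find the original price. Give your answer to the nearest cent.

$1792.30

The overall multiplier applied was 1.54 × 0.44 = 0.6776.
So the original price was $1214.46 ÷ 0.6776 ≈ $1792.30.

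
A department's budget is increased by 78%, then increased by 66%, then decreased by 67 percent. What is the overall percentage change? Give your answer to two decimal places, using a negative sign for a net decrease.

The combined multiplier is 1.78 × 1.66 × 0.33 = 0.975084.
That corresponds to a decrease of 2.49%.

-2.49%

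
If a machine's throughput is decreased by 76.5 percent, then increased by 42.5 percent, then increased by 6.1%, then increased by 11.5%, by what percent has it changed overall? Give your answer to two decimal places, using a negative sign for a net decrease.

The combined multiplier is 0.235 × 1.425 × 1.061 × 1.115 = 0.396162148125.
That corresponds to a decrease of 60.38%.

-60.38%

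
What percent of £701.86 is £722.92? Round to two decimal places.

£722.92 ÷ £701.86 ≈ 103.00%.

103.00%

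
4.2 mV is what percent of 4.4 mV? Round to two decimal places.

95.45%

4.2 mV ÷ 4.4 mV ≈ 95.45%.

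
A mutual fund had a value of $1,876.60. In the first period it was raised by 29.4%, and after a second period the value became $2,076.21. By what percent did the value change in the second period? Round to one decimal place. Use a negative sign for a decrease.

-14.5%

After the first period: $1,876.60 × 1.294 = $2428.3204.
Second-period multiplier: $2,076.21 ÷ $2428.3204 ≈ 0.855.
That is a change of -14.5%.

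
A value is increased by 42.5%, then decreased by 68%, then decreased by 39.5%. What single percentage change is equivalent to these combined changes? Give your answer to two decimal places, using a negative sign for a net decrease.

-72.41%

A 42.5% increase multiplies by 1.425.
Then a 68% decrease: 1.425 × 0.32 = 0.456.
Then a 39.5% decrease: 0.456 × 0.605 = 0.27588.
Overall factor 0.27588, i.e. -72.41%.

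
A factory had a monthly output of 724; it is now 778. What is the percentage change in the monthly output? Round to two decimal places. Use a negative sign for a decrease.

7.46%

Change: 778 − 724 = 54.
Relative to the original: 54 ÷ 724 ≈ 7.46%.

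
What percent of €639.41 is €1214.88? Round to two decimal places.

€1214.88 ÷ €639.41 ≈ 190.00%.

190.00%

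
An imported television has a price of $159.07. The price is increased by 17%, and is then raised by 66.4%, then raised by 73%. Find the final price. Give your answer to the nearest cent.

After the 17% increase: $159.07 × 1.17 = $186.1119.
Apply the 66.4% increase: $186.1119 × 1.664 = $309.6902016.
73% increase: $309.6902016 × 1.73 = $535.764048768 ≈ $535.76.

$535.76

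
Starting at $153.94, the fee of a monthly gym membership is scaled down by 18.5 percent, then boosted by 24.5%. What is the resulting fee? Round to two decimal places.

18.5% decrease: $153.94 × 0.815 = $125.4611.
After the 24.5% increase: $125.4611 × 1.245 = $156.1990695 ≈ $156.20.

$156.20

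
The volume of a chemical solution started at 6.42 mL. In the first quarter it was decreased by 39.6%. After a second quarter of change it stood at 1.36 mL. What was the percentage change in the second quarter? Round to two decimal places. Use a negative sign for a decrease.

-64.93%

After the first quarter: 6.42 × 0.604 = 3.87768.
Second-quarter multiplier: 1.36 ÷ 3.87768 ≈ 0.350725.
That is a change of -64.93%.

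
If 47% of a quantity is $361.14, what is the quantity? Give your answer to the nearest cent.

$361.14 ÷ 0.47 ≈ $768.38.

$768.38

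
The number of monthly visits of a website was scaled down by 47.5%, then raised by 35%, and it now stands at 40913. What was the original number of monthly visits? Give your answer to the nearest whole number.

Undoing the 35% increase: 40913 ÷ 1.35 ≈ 30305.925926.
Undoing the 47.5% decrease: 30305.925926 ÷ 0.525 ≈ 57726.

57726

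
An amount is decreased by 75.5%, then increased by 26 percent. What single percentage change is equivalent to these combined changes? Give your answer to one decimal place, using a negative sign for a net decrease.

A 75.5% decrease multiplies by 0.245.
Then a 26% increase: 0.245 × 1.26 = 0.3087.
Overall factor 0.3087, i.e. -69.1%.

-69.1%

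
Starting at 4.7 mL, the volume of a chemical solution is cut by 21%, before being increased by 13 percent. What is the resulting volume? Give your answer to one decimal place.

Each change multiplies by a factor: 0.79 × 1.13 = 0.8927.
4.7 × 0.8927 = 4.19569 ≈ 4.2.

4.2 mL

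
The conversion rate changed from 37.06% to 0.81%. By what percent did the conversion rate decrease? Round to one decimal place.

The change is 0.81 − 37.06 = -36.25 percentage points.
Relative to the original 37.06%, that is -36.25 ÷ 37.06 ≈ -97.8%.
So the conversion rate fell by 97.8%.

97.8%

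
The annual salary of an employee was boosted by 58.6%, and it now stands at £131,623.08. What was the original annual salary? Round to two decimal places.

£82,990.59

The overall multiplier applied was 1.586.
So the original annual salary was £131,623.08 ÷ 1.586 ≈ £82,990.59.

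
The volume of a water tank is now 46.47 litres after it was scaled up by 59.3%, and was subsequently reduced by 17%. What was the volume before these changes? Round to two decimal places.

35.15 litres

Undoing the 17% decrease: 46.47 ÷ 0.83 ≈ 55.987952.
Undoing the 59.3% increase: 55.987952 ÷ 1.593 ≈ 35.15 litres.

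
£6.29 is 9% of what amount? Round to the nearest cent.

£69.89

£6.29 ÷ 0.09 ≈ £69.89.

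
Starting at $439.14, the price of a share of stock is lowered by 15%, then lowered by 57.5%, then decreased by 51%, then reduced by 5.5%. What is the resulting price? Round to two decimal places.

Each change multiplies by a factor: 0.85 × 0.425 × 0.49 × 0.945 = 0.1672768125.
$439.14 × 0.1672768125 = $73.45793944125 ≈ $73.46.

$73.46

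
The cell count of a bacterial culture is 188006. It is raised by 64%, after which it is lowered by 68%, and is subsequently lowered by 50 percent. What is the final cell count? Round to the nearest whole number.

49333

Each change multiplies by a factor: 1.64 × 0.32 × 0.5 = 0.2624.
188006 × 0.2624 = 49332.7744 ≈ 49333.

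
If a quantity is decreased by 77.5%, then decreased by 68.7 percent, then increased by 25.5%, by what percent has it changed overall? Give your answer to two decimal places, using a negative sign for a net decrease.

-91.16%

A 77.5% decrease multiplies by 0.225.
Then a 68.7% decrease: 0.225 × 0.313 = 0.070425.
Then a 25.5% increase: 0.070425 × 1.255 = 0.088383375.
Overall factor 0.088383375, i.e. -91.16%.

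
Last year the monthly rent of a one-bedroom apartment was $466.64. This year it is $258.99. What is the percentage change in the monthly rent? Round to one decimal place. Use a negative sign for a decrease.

-44.5%

Change: $258.99 − $466.64 = -$207.65.
Relative to the original: -$207.65 ÷ $466.64 ≈ -44.5%.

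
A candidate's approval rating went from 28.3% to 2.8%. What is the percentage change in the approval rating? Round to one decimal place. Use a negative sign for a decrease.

The change is 2.8 − 28.3 = -25.5 percentage points.
Relative to the original 28.3%, that is -25.5 ÷ 28.3 ≈ -90.1%.

-90.1%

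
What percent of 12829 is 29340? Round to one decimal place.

228.7%

29340 ÷ 12829 ≈ 228.7%.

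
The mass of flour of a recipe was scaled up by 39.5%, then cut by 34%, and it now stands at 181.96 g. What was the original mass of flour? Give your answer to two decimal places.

197.63 g

Undoing the 34% decrease: 181.96 ÷ 0.66 ≈ 275.69697.
Undoing the 39.5% increase: 275.69697 ÷ 1.395 ≈ 197.63 g.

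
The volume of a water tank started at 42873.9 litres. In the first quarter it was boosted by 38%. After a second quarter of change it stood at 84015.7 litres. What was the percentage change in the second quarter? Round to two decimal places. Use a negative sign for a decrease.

42.00%

After the first quarter: 42873.9 × 1.38 = 59165.982.
Second-quarter multiplier: 84015.7 ÷ 59165.982 ≈ 1.42.
That is a change of 42.00%.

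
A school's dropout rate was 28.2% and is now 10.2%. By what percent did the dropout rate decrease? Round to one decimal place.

63.8%

The change is 10.2 − 28.2 = -18.0 percentage points.
Relative to the original 28.2%, that is -18.0 ÷ 28.2 ≈ -63.8%.
So the dropout rate fell by 63.8%.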